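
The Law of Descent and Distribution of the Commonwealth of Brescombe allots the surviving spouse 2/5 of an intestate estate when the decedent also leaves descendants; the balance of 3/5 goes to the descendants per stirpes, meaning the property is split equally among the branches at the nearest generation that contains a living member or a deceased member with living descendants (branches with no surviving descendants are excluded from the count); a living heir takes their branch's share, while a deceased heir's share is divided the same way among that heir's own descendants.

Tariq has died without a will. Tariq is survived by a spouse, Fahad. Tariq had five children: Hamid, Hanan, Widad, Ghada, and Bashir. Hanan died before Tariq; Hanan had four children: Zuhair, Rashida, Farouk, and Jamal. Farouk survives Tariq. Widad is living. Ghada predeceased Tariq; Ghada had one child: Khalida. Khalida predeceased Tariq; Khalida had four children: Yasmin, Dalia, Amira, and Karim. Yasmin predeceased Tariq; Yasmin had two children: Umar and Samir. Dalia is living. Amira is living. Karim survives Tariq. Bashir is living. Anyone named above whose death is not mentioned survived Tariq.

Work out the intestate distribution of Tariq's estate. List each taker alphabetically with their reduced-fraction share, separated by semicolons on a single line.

Amira 3/100; Bashir 3/25; Dalia 3/100; Fahad 2/5; Farouk 3/100; Hamid 3/25; Jamal 3/100; Karim 3/100; Rashida 3/100; Samir 3/200; Umar 3/200; Widad 3/25; Zuhair 3/100

Fahad, as surviving spouse, takes 2/5.
The remaining 3/5 passes to Tariq's descendants per stirpes.
The 3/5 is divided into 5 equal shares of 3/25 among Hamid, Hanan, Widad, Ghada, Bashir.
Hamid is living and takes 3/25.
Hanan predeceased; the 3/25 allotted to Hanan's branch passes to Hanan's issue by representation.
The 3/25 is divided into 4 equal shares of 3/100 among Zuhair, Rashida, Farouk, Jamal.
Zuhair is living and takes 3/100.
Rashida is living and takes 3/100.
Farouk is living and takes 3/100.
Jamal is living and takes 3/100.
Widad is living and takes 3/25.
Ghada predeceased; the 3/25 allotted to Ghada's branch passes to Ghada's issue by representation.
Khalida's line is the sole branch at this level, so the full 3/25 passes to Khalida's issue by representation.
The 3/25 is divided into 4 equal shares of 3/100 among Yasmin, Dalia, Amira, Karim.
Yasmin predeceased; the 3/100 allotted to Yasmin's branch passes to Yasmin's issue by representation.
The 3/100 is divided into 2 equal shares of 3/200 among Umar, Samir.
Umar is living and takes 3/200.
Samir is living and takes 3/200.
Dalia is living and takes 3/100.
Amira is living and takes 3/100.
Karim is living and takes 3/100.
Bashir is living and takes 3/25.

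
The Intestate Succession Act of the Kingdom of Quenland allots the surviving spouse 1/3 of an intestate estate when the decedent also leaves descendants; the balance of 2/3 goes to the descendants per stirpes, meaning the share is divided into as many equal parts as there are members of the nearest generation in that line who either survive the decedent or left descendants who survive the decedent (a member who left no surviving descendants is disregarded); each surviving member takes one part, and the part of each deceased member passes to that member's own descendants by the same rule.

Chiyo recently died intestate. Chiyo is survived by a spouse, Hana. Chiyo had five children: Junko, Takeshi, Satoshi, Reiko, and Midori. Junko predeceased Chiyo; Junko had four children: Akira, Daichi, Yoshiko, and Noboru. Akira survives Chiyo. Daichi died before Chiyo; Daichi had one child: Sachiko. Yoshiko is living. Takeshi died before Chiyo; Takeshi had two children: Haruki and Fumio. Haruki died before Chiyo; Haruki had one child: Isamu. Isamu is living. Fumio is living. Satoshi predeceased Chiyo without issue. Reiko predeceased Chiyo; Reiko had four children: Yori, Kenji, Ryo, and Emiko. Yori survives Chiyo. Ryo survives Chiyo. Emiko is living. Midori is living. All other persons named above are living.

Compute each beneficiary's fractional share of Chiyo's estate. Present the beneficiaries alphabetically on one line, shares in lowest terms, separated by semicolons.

Akira 1/24; Emiko 1/24; Fumio 1/12; Hana 1/3; Isamu 1/12; Kenji 1/24; Midori 1/6; Noboru 1/24; Ryo 1/24; Sachiko 1/24; Yori 1/24; Yoshiko 1/24

Hana, as surviving spouse, takes 1/3.
The remaining 2/3 passes to Chiyo's descendants per stirpes.
Satoshi left no surviving issue, so that branch lapses and is disregarded.
The 2/3 is divided into 4 equal shares of 1/6 among Junko, Takeshi, Reiko, Midori.
Junko predeceased; the 1/6 allotted to Junko's branch passes to Junko's issue by representation.
The 1/6 is divided into 4 equal shares of 1/24 among Akira, Daichi, Yoshiko, Noboru.
Akira is living and takes 1/24.
Daichi predeceased; the 1/24 allotted to Daichi's branch passes to Daichi's issue by representation.
Sachiko is the sole taker at this level and receives the full 1/24.
Yoshiko is living and takes 1/24.
Noboru is living and takes 1/24.
Takeshi predeceased; the 1/6 allotted to Takeshi's branch passes to Takeshi's issue by representation.
The 1/6 is divided into 2 equal shares of 1/12 among Haruki, Fumio.
Haruki predeceased; the 1/12 allotted to Haruki's branch passes to Haruki's issue by representation.
Isamu is the sole taker at this level and receives the full 1/12.
Fumio is living and takes 1/12.
Reiko predeceased; the 1/6 allotted to Reiko's branch passes to Reiko's issue by representation.
The 1/6 is divided into 4 equal shares of 1/24 among Yori, Kenji, Ryo, Emiko.
Yori is living and takes 1/24.
Kenji is living and takes 1/24.
Ryo is living and takes 1/24.
Emiko is living and takes 1/24.
Midori is living and takes 1/6.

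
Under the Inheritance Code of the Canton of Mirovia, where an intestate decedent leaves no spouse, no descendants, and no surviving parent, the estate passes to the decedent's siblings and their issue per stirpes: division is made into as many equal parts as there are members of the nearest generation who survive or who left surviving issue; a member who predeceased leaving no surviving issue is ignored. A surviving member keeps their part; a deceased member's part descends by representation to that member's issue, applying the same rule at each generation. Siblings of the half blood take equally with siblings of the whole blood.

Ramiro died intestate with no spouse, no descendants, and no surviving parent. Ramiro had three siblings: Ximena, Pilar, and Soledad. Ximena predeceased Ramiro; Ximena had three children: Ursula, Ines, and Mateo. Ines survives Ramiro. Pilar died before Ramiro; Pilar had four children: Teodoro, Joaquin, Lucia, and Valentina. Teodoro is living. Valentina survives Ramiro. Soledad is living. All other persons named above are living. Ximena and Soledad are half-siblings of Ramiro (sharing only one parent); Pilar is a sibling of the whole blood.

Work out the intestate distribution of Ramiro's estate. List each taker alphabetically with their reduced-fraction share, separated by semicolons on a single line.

Ines 1/9; Joaquin 1/12; Lucia 1/12; Mateo 1/9; Soledad 1/3; Teodoro 1/12; Ursula 1/9; Valentina 1/12

No spouse, descendants, or parent survives, so the estate passes to Ramiro's siblings per stirpes.
Half-blood and whole-blood siblings take equally under the stated rule.
The estate is divided into 3 equal shares of 1/3 among Ximena, Pilar, Soledad.
Ximena predeceased; the 1/3 allotted to Ximena's branch passes to Ximena's issue by representation.
The 1/3 is divided into 3 equal shares of 1/9 among Ursula, Ines, Mateo.
Ursula is living and takes 1/9.
Ines is living and takes 1/9.
Mateo is living and takes 1/9.
Pilar predeceased; the 1/3 allotted to Pilar's branch passes to Pilar's issue by representation.
The 1/3 is divided into 4 equal shares of 1/12 among Teodoro, Joaquin, Lucia, Valentina.
Teodoro is living and takes 1/12.
Joaquin is living and takes 1/12.
Lucia is living and takes 1/12.
Valentina is living and takes 1/12.
Soledad is living and takes 1/3.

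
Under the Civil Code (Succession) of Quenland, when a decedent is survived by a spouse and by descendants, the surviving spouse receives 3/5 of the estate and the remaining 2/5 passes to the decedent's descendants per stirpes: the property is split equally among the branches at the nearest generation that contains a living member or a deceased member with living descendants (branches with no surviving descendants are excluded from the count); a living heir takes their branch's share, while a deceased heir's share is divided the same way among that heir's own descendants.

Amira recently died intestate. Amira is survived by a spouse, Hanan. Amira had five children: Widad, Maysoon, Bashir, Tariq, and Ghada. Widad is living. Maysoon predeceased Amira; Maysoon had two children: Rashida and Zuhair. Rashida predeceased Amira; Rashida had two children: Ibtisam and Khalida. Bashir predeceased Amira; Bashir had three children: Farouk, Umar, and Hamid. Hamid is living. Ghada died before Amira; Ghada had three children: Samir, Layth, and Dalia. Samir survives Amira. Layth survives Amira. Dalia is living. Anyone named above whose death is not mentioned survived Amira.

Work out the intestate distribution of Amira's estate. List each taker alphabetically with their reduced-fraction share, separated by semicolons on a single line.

Hanan, as surviving spouse, takes 3/5.
The remaining 2/5 passes to Amira's descendants per stirpes.
The 2/5 is divided into 5 equal shares of 2/25 among Widad, Maysoon, Bashir, Tariq, Ghada.
Widad is living and takes 2/25.
Maysoon predeceased; the 2/25 allotted to Maysoon's branch passes to Maysoon's issue by representation.
The 2/25 is divided into 2 equal shares of 1/25 among Rashida, Zuhair.
Rashida predeceased; the 1/25 allotted to Rashida's branch passes to Rashida's issue by representation.
The 1/25 is divided into 2 equal shares of 1/50 among Ibtisam, Khalida.
Ibtisam is living and takes 1/50.
Khalida is living and takes 1/50.
Zuhair is living and takes 1/25.
Bashir predeceased; the 2/25 allotted to Bashir's branch passes to Bashir's issue by representation.
The 2/25 is divided into 3 equal shares of 2/75 among Farouk, Umar, Hamid.
Farouk is living and takes 2/75.
Umar is living and takes 2/75.
Hamid is living and takes 2/75.
Tariq is living and takes 2/25.
Ghada predeceased; the 2/25 allotted to Ghada's branch passes to Ghada's issue by representation.
The 2/25 is divided into 3 equal shares of 2/75 among Samir, Layth, Dalia.
Samir is living and takes 2/75.
Layth is living and takes 2/75.
Dalia is living and takes 2/75.

Dalia 2/75; Farouk 2/75; Hamid 2/75; Hanan 3/5; Ibtisam 1/50; Khalida 1/50; Layth 2/75; Samir 2/75; Tariq 2/25; Umar 2/75; Widad 2/25; Zuhair 1/25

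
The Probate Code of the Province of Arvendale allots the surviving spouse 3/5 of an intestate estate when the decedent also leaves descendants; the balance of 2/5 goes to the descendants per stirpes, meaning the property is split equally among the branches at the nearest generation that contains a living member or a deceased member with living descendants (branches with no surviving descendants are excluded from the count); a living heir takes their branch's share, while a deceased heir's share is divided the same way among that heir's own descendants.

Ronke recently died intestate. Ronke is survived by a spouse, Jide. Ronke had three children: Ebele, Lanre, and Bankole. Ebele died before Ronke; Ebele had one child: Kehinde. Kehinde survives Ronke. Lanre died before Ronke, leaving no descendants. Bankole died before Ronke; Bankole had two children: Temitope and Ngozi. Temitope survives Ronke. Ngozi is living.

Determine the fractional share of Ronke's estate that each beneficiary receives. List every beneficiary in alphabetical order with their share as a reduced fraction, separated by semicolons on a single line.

Jide, as surviving spouse, takes 3/5.
The remaining 2/5 passes to Ronke's descendants per stirpes.
Lanre left no surviving issue, so that branch lapses and is disregarded.
The 2/5 is divided into 2 equal shares of 1/5 among Ebele, Bankole.
Ebele predeceased; the 1/5 allotted to Ebele's branch passes to Ebele's issue by representation.
Kehinde is the sole taker at this level and receives the full 1/5.
Bankole predeceased; the 1/5 allotted to Bankole's branch passes to Bankole's issue by representation.
The 1/5 is divided into 2 equal shares of 1/10 among Temitope, Ngozi.
Temitope is living and takes 1/10.
Ngozi is living and takes 1/10.

Jide 3/5; Kehinde 1/5; Ngozi 1/10; Temitope 1/10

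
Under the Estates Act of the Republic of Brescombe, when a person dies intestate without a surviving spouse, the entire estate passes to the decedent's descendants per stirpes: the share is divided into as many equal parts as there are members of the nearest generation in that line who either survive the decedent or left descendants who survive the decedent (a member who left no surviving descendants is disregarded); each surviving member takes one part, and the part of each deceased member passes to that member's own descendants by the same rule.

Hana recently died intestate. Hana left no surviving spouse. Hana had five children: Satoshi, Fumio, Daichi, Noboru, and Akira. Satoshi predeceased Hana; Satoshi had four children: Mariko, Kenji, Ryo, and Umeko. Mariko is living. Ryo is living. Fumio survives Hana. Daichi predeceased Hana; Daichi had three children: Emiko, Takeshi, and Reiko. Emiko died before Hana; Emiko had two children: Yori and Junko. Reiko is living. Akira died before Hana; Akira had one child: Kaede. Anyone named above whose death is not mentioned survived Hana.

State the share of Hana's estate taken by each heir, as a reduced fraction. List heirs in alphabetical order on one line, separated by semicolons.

There is no surviving spouse, so the entire estate passes to Hana's descendants per stirpes.
The estate is divided into 5 equal shares of 1/5 among Satoshi, Fumio, Daichi, Noboru, Akira.
Satoshi predeceased; the 1/5 allotted to Satoshi's branch passes to Satoshi's issue by representation.
The 1/5 is divided into 4 equal shares of 1/20 among Mariko, Kenji, Ryo, Umeko.
Mariko is living and takes 1/20.
Kenji is living and takes 1/20.
Ryo is living and takes 1/20.
Umeko is living and takes 1/20.
Fumio is living and takes 1/5.
Daichi predeceased; the 1/5 allotted to Daichi's branch passes to Daichi's issue by representation.
The 1/5 is divided into 3 equal shares of 1/15 among Emiko, Takeshi, Reiko.
Emiko predeceased; the 1/15 allotted to Emiko's branch passes to Emiko's issue by representation.
The 1/15 is divided into 2 equal shares of 1/30 among Yori, Junko.
Yori is living and takes 1/30.
Junko is living and takes 1/30.
Takeshi is living and takes 1/15.
Reiko is living and takes 1/15.
Noboru is living and takes 1/5.
Akira predeceased; the 1/5 allotted to Akira's branch passes to Akira's issue by representation.
Kaede is the sole taker at this level and receives the full 1/5.

Fumio 1/5; Junko 1/30; Kaede 1/5; Kenji 1/20; Mariko 1/20; Noboru 1/5; Reiko 1/15; Ryo 1/20; Takeshi 1/15; Umeko 1/20; Yori 1/30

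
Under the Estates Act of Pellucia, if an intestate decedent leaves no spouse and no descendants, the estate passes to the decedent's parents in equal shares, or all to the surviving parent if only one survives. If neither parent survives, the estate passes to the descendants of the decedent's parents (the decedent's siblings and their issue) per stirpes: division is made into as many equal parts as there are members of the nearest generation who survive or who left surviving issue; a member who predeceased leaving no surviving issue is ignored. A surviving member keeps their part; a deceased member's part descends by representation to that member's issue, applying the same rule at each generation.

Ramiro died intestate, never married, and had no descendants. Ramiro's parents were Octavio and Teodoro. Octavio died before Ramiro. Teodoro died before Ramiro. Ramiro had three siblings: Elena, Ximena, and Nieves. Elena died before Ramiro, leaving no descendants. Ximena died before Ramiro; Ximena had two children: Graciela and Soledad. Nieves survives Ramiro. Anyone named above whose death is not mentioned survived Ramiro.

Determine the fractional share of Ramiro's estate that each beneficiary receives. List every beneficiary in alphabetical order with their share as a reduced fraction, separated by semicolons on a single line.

Neither parent survives and there are no descendants, so the estate passes to Ramiro's siblings and their issue per stirpes.
Elena left no surviving issue, so that branch lapses and is disregarded.
The estate is divided into 2 equal shares of 1/2 among Ximena, Nieves.
Ximena predeceased; the 1/2 allotted to Ximena's branch passes to Ximena's issue by representation.
The 1/2 is divided into 2 equal shares of 1/4 among Graciela, Soledad.
Graciela is living and takes 1/4.
Soledad is living and takes 1/4.
Nieves is living and takes 1/2.

Graciela 1/4; Nieves 1/2; Soledad 1/4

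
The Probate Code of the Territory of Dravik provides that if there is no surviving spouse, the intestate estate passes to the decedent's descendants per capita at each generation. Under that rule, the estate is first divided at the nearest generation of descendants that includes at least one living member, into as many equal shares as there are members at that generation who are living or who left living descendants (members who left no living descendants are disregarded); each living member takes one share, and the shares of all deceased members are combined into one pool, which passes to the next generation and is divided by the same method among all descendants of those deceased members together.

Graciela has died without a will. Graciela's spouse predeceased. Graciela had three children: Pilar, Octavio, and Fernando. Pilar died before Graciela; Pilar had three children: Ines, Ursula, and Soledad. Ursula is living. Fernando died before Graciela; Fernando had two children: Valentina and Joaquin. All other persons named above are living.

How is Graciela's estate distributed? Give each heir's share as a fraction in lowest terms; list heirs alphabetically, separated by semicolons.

There is no surviving spouse, so the entire estate passes to Graciela's descendants per capita at each generation.
At generation 1 (Pilar, Octavio, Fernando) there are 3 shares of (1)/3 = 1/3 each.
Living: Octavio — each takes 1/3.
Deceased: Pilar and Fernando. Their combined 2/3 is pooled and carried to generation 2.
At generation 2 (Ines, Ursula, Soledad, Valentina, Joaquin) there are 5 shares of (2/3)/5 = 2/15 each.
Living: Ines, Ursula, Soledad, Valentina, and Joaquin — each takes 2/15.

Ines 2/15; Joaquin 2/15; Octavio 1/3; Soledad 2/15; Ursula 2/15; Valentina 2/15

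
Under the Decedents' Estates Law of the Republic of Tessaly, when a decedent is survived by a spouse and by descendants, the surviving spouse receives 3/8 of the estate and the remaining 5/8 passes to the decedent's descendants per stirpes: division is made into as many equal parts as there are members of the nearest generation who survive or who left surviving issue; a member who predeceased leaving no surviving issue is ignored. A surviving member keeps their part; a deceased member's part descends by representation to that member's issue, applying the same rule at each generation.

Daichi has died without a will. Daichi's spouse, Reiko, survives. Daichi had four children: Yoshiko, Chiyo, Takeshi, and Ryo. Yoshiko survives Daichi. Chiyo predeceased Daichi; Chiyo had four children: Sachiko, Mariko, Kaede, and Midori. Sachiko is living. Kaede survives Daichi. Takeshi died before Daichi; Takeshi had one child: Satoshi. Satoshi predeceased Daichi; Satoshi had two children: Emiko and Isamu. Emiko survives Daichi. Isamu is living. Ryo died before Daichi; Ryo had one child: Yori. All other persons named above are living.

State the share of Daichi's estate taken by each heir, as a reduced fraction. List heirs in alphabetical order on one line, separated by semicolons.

Emiko 5/64; Isamu 5/64; Kaede 5/128; Mariko 5/128; Midori 5/128; Reiko 3/8; Sachiko 5/128; Yori 5/32; Yoshiko 5/32

Reiko, as surviving spouse, takes 3/8.
The remaining 5/8 passes to Daichi's descendants per stirpes.
The 5/8 is divided into 4 equal shares of 5/32 among Yoshiko, Chiyo, Takeshi, Ryo.
Yoshiko is living and takes 5/32.
Chiyo predeceased; the 5/32 allotted to Chiyo's branch passes to Chiyo's issue by representation.
The 5/32 is divided into 4 equal shares of 5/128 among Sachiko, Mariko, Kaede, Midori.
Sachiko is living and takes 5/128.
Mariko is living and takes 5/128.
Kaede is living and takes 5/128.
Midori is living and takes 5/128.
Takeshi predeceased; the 5/32 allotted to Takeshi's branch passes to Takeshi's issue by representation.
Satoshi's line is the sole branch at this level, so the full 5/32 passes to Satoshi's issue by representation.
The 5/32 is divided into 2 equal shares of 5/64 among Emiko, Isamu.
Emiko is living and takes 5/64.
Isamu is living and takes 5/64.
Ryo predeceased; the 5/32 allotted to Ryo's branch passes to Ryo's issue by representation.
Yori is the sole taker at this level and receives the full 5/32.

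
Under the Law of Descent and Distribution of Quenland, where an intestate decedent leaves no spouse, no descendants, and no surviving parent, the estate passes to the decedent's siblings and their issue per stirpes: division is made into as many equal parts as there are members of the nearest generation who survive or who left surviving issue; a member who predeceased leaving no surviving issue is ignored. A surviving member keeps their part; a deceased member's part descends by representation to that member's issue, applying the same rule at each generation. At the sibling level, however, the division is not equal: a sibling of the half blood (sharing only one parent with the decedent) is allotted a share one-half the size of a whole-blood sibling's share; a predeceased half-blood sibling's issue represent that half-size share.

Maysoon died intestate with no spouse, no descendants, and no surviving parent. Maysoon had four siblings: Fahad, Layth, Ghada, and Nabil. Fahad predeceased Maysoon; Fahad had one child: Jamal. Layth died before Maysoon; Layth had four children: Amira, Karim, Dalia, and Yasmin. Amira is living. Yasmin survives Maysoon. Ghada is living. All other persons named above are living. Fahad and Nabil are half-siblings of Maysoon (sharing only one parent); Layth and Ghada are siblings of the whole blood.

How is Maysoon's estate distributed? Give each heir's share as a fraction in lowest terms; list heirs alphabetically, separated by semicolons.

Amira 1/12; Dalia 1/12; Ghada 1/3; Jamal 1/6; Karim 1/12; Nabil 1/6; Yasmin 1/12

No spouse, descendants, or parent survives, so the estate passes to Maysoon's siblings per stirpes.
Half-blood siblings count for one-half the weight of whole-blood siblings at the initial division.
Dividing 1 in proportion to weights (total weight 3): Fahad (weight 1/2) → 1/6; Layth (weight 1) → 1/3; Ghada (weight 1) → 1/3; Nabil (weight 1/2) → 1/6.
Fahad predeceased; the 1/6 allotted to Fahad's branch passes to Fahad's issue by representation.
Jamal is the sole taker at this level and receives the full 1/6.
Layth predeceased; the 1/3 allotted to Layth's branch passes to Layth's issue by representation.
The 1/3 is divided into 4 equal shares of 1/12 among Amira, Karim, Dalia, Yasmin.
Amira is living and takes 1/12.
Karim is living and takes 1/12.
Dalia is living and takes 1/12.
Yasmin is living and takes 1/12.
Ghada is living and takes 1/3.
Nabil is living and takes 1/6.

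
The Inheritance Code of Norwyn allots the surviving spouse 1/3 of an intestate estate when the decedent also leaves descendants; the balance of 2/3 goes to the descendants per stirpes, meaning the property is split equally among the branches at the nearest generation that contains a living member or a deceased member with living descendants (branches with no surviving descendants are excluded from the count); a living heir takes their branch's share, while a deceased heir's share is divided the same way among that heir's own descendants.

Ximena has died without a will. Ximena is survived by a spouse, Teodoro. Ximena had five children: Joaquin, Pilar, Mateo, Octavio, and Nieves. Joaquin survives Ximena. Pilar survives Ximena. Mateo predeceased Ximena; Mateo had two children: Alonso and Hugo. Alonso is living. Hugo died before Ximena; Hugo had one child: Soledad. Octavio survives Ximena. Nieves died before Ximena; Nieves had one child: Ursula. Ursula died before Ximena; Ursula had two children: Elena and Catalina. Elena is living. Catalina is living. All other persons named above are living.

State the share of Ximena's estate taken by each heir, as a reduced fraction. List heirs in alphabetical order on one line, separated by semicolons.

Teodoro, as surviving spouse, takes 1/3.
The remaining 2/3 passes to Ximena's descendants per stirpes.
The 2/3 is divided into 5 equal shares of 2/15 among Joaquin, Pilar, Mateo, Octavio, Nieves.
Joaquin is living and takes 2/15.
Pilar is living and takes 2/15.
Mateo predeceased; the 2/15 allotted to Mateo's branch passes to Mateo's issue by representation.
The 2/15 is divided into 2 equal shares of 1/15 among Alonso, Hugo.
Alonso is living and takes 1/15.
Hugo predeceased; the 1/15 allotted to Hugo's branch passes to Hugo's issue by representation.
Soledad is the sole taker at this level and receives the full 1/15.
Octavio is living and takes 2/15.
Nieves predeceased; the 2/15 allotted to Nieves's branch passes to Nieves's issue by representation.
Ursula's line is the sole branch at this level, so the full 2/15 passes to Ursula's issue by representation.
The 2/15 is divided into 2 equal shares of 1/15 among Elena, Catalina.
Elena is living and takes 1/15.
Catalina is living and takes 1/15.

Alonso 1/15; Catalina 1/15; Elena 1/15; Joaquin 2/15; Octavio 2/15; Pilar 2/15; Soledad 1/15; Teodoro 1/3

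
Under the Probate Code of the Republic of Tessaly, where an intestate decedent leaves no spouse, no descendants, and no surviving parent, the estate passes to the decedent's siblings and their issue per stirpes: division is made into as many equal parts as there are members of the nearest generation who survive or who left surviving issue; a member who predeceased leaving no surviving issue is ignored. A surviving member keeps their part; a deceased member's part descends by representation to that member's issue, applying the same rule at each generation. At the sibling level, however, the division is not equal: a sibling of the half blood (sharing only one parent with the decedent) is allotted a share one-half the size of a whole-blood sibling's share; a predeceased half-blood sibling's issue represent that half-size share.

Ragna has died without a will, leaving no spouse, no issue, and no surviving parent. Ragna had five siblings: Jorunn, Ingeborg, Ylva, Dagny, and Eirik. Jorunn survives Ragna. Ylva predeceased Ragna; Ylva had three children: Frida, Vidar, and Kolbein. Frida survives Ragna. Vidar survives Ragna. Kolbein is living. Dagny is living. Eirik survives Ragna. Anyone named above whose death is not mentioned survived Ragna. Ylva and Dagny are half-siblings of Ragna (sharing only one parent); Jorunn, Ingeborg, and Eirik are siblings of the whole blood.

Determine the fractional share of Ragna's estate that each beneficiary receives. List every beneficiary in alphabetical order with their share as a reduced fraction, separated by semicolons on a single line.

No spouse, descendants, or parent survives, so the estate passes to Ragna's siblings per stirpes.
Half-blood siblings count for one-half the weight of whole-blood siblings at the initial division.
Dividing 1 in proportion to weights (total weight 4): Jorunn (weight 1) → 1/4; Ingeborg (weight 1) → 1/4; Ylva (weight 1/2) → 1/8; Dagny (weight 1/2) → 1/8; Eirik (weight 1) → 1/4.
Jorunn is living and takes 1/4.
Ingeborg is living and takes 1/4.
Ylva predeceased; the 1/8 allotted to Ylva's branch passes to Ylva's issue by representation.
The 1/8 is divided into 3 equal shares of 1/24 among Frida, Vidar, Kolbein.
Frida is living and takes 1/24.
Vidar is living and takes 1/24.
Kolbein is living and takes 1/24.
Dagny is living and takes 1/8.
Eirik is living and takes 1/4.

Dagny 1/8; Eirik 1/4; Frida 1/24; Ingeborg 1/4; Jorunn 1/4; Kolbein 1/24; Vidar 1/24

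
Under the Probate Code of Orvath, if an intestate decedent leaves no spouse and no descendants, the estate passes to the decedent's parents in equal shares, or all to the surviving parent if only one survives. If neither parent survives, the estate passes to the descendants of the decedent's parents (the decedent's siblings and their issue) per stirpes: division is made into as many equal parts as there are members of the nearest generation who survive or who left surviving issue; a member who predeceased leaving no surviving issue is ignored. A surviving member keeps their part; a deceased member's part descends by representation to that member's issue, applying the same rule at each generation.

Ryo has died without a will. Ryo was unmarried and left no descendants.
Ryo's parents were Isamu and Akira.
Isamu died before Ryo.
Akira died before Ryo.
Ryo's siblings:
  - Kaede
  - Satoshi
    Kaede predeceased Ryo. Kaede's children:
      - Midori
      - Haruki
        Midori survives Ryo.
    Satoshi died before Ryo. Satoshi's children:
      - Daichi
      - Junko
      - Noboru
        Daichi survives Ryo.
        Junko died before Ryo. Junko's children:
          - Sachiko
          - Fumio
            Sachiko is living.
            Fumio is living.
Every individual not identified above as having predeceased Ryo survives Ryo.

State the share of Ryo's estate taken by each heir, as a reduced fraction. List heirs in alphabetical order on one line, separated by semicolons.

Daichi 1/6; Fumio 1/12; Haruki 1/4; Midori 1/4; Noboru 1/6; Sachiko 1/12

Neither parent survives and there are no descendants, so the estate passes to Ryo's siblings and their issue per stirpes.
The estate is divided into 2 equal shares of 1/2 among Kaede, Satoshi.
Kaede predeceased; the 1/2 allotted to Kaede's branch passes to Kaede's issue by representation.
The 1/2 is divided into 2 equal shares of 1/4 among Midori, Haruki.
Midori is living and takes 1/4.
Haruki is living and takes 1/4.
Satoshi predeceased; the 1/2 allotted to Satoshi's branch passes to Satoshi's issue by representation.
The 1/2 is divided into 3 equal shares of 1/6 among Daichi, Junko, Noboru.
Daichi is living and takes 1/6.
Junko predeceased; the 1/6 allotted to Junko's branch passes to Junko's issue by representation.
The 1/6 is divided into 2 equal shares of 1/12 among Sachiko, Fumio.
Sachiko is living and takes 1/12.
Fumio is living and takes 1/12.
Noboru is living and takes 1/6.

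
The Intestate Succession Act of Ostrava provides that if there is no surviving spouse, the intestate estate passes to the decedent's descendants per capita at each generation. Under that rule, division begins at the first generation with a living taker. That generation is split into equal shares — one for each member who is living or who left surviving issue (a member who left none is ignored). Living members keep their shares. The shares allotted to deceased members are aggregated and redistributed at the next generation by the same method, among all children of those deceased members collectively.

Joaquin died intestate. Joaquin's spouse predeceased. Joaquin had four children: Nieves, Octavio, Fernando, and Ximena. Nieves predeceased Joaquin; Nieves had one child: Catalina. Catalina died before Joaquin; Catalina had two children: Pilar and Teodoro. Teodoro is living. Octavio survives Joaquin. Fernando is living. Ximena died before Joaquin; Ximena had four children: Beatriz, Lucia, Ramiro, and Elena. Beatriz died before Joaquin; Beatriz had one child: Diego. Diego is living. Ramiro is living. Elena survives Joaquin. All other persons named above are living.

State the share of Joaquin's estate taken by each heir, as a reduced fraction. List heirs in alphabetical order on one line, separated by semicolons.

There is no surviving spouse, so the entire estate passes to Joaquin's descendants per capita at each generation.
At generation 1 (Nieves, Octavio, Fernando, Ximena) there are 4 shares of (1)/4 = 1/4 each.
Living: Octavio and Fernando — each takes 1/4.
Deceased: Nieves and Ximena. Their combined 1/2 is pooled and carried to generation 2.
At generation 2 (Catalina, Beatriz, Lucia, Ramiro, Elena) there are 5 shares of (1/2)/5 = 1/10 each.
Living: Lucia, Ramiro, and Elena — each takes 1/10.
Deceased: Catalina and Beatriz. Their combined 1/5 is pooled and carried to generation 3.
At generation 3 (Pilar, Teodoro, Diego) there are 3 shares of (1/5)/3 = 1/15 each.
Living: Pilar, Teodoro, and Diego — each takes 1/15.

Diego 1/15; Elena 1/10; Fernando 1/4; Lucia 1/10; Octavio 1/4; Pilar 1/15; Ramiro 1/10; Teodoro 1/15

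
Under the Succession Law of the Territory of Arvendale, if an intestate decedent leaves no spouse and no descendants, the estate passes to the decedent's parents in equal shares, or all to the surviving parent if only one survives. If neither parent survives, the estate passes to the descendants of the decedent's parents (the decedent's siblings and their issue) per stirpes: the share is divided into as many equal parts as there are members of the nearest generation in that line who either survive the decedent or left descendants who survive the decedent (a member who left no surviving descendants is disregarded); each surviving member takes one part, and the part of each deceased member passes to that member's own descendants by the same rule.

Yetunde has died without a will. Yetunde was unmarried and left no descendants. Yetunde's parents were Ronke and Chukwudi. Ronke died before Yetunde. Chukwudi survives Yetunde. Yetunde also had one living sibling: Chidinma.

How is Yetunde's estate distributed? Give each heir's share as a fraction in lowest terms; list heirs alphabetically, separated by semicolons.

Chukwudi 1

Only one parent, Chukwudi, survives, so Chukwudi takes the entire estate. The siblings take nothing because a surviving parent has priority.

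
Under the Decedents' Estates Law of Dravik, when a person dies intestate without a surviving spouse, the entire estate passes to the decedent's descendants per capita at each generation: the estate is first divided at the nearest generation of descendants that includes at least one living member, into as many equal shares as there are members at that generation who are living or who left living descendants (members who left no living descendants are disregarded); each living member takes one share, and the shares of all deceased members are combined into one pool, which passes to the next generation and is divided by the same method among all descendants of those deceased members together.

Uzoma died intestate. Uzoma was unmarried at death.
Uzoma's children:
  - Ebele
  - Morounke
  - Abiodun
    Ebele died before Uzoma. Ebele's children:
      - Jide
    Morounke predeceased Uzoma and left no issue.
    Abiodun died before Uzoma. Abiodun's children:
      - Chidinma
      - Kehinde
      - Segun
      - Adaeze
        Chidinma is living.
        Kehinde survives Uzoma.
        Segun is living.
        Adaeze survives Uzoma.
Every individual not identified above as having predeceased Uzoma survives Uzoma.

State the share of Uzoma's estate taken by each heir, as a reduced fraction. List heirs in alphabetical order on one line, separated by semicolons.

Adaeze 1/5; Chidinma 1/5; Jide 1/5; Kehinde 1/5; Segun 1/5

There is no surviving spouse, so the entire estate passes to Uzoma's descendants per capita at each generation.
No one at generation 1 (Ebele, Abiodun) is living; moving to the next generation.
At generation 2 (Jide, Chidinma, Kehinde, Segun, Adaeze) there are 5 shares of (1)/5 = 1/5 each.
Living: Jide, Chidinma, Kehinde, Segun, and Adaeze — each takes 1/5.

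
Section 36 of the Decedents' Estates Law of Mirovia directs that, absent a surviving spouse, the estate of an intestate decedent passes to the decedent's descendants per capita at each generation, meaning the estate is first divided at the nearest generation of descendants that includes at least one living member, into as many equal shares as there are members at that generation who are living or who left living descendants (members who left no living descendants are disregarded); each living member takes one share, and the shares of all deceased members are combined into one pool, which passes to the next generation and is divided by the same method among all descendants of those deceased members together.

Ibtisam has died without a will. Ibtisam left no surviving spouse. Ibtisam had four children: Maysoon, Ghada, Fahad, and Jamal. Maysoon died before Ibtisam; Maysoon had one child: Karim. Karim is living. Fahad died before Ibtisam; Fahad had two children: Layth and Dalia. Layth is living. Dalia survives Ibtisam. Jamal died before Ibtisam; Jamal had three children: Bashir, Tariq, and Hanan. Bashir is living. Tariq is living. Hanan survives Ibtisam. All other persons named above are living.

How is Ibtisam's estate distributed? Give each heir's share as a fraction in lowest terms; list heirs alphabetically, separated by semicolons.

Bashir 1/8; Dalia 1/8; Ghada 1/4; Hanan 1/8; Karim 1/8; Layth 1/8; Tariq 1/8

There is no surviving spouse, so the entire estate passes to Ibtisam's descendants per capita at each generation.
At generation 1 (Maysoon, Ghada, Fahad, Jamal) there are 4 shares of (1)/4 = 1/4 each.
Living: Ghada — each takes 1/4.
Deceased: Maysoon, Fahad, and Jamal. Their combined 3/4 is pooled and carried to generation 2.
At generation 2 (Karim, Layth, Dalia, Bashir, Tariq, Hanan) there are 6 shares of (3/4)/6 = 1/8 each.
Living: Karim, Layth, Dalia, Bashir, Tariq, and Hanan — each takes 1/8.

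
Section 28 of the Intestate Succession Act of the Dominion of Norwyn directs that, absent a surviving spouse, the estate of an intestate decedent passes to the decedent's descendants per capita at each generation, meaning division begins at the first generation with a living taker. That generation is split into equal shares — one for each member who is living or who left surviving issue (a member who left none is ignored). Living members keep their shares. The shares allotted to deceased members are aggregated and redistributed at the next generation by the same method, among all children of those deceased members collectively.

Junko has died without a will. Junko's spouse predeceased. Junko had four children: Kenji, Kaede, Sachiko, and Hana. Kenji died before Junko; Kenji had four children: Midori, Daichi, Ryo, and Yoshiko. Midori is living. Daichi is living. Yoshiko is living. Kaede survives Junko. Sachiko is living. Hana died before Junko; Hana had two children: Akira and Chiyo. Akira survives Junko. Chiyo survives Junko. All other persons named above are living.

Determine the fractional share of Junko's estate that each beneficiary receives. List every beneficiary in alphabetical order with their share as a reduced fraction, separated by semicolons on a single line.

Akira 1/12; Chiyo 1/12; Daichi 1/12; Kaede 1/4; Midori 1/12; Ryo 1/12; Sachiko 1/4; Yoshiko 1/12

There is no surviving spouse, so the entire estate passes to Junko's descendants per capita at each generation.
At generation 1 (Kenji, Kaede, Sachiko, Hana) there are 4 shares of (1)/4 = 1/4 each.
Living: Kaede and Sachiko — each takes 1/4.
Deceased: Kenji and Hana. Their combined 1/2 is pooled and carried to generation 2.
At generation 2 (Midori, Daichi, Ryo, Yoshiko, Akira, Chiyo) there are 6 shares of (1/2)/6 = 1/12 each.
Living: Midori, Daichi, Ryo, Yoshiko, Akira, and Chiyo — each takes 1/12.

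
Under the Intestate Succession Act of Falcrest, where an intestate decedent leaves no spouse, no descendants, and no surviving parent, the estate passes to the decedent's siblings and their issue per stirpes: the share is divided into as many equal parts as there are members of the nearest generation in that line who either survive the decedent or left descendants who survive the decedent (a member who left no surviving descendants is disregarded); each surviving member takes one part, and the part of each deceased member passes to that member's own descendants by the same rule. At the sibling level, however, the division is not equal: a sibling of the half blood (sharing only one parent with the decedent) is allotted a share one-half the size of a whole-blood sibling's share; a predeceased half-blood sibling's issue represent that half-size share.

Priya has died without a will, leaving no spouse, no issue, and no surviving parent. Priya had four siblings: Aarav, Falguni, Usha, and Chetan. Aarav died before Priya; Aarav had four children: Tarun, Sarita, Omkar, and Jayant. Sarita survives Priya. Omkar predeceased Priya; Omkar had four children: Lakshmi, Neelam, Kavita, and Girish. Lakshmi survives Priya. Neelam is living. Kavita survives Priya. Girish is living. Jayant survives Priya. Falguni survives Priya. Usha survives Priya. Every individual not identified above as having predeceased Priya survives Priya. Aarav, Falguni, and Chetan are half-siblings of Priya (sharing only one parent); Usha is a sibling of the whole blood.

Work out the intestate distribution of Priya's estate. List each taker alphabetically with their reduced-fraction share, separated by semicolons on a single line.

No spouse, descendants, or parent survives, so the estate passes to Priya's siblings per stirpes.
Half-blood siblings count for one-half the weight of whole-blood siblings at the initial division.
Dividing 1 in proportion to weights (total weight 5/2): Aarav (weight 1/2) → 1/5; Falguni (weight 1/2) → 1/5; Usha (weight 1) → 2/5; Chetan (weight 1/2) → 1/5.
Aarav predeceased; the 1/5 allotted to Aarav's branch passes to Aarav's issue by representation.
The 1/5 is divided into 4 equal shares of 1/20 among Tarun, Sarita, Omkar, Jayant.
Tarun is living and takes 1/20.
Sarita is living and takes 1/20.
Omkar predeceased; the 1/20 allotted to Omkar's branch passes to Omkar's issue by representation.
The 1/20 is divided into 4 equal shares of 1/80 among Lakshmi, Neelam, Kavita, Girish.
Lakshmi is living and takes 1/80.
Neelam is living and takes 1/80.
Kavita is living and takes 1/80.
Girish is living and takes 1/80.
Jayant is living and takes 1/20.
Falguni is living and takes 1/5.
Usha is living and takes 2/5.
Chetan is living and takes 1/5.

Chetan 1/5; Falguni 1/5; Girish 1/80; Jayant 1/20; Kavita 1/80; Lakshmi 1/80; Neelam 1/80; Sarita 1/20; Tarun 1/20; Usha 2/5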